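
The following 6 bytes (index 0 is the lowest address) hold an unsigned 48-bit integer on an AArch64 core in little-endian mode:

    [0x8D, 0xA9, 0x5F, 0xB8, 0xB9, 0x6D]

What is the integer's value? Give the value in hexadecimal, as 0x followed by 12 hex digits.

In little-endian order the low byte comes first in memory.
Reassemble most-significant byte first: 6D B9 B8 5F A9 8D → 0x6DB9B85FA98D.

0x6DB9B85FA98D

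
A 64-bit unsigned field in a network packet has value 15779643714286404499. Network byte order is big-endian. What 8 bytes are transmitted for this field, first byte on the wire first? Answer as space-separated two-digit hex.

DA FC 8E 5A A0 44 43 93

15779643714286404499 in hexadecimal, padded to 64 bits, is 0xDAFC8E5AA0444393.
Split into bytes (most-significant first): DA FC 8E 5A A0 44 43 93.
Big-endian stores the most-significant byte at the lowest address.
So the memory order matches the most-significant-first order: DA FC 8E 5A A0 44 43 93.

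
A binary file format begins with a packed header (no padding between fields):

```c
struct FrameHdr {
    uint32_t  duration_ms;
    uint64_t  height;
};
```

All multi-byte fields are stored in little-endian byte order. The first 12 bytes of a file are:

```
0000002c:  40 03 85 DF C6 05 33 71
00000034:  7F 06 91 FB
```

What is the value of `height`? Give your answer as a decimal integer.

`height` follows `duration_ms` (4 bytes), so it starts at byte offset 4 and occupies 8 bytes.
Bytes at offsets 4..11: C6 05 33 71 7F 06 91 FB.
Little-endian: lowest address holds the least-significant byte.
Reassemble most-significant byte first: FB 91 06 7F 71 33 05 C6 → 0xFB91067F713305C6.
0xFB91067F713305C6 = 18127277119572739526.

18127277119572739526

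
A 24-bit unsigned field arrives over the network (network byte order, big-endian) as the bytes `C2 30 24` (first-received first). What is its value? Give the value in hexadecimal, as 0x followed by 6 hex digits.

0xC23024

Big-endian stores the most-significant byte at the lowest address.
The bytes are already most-significant first: 0xC23024.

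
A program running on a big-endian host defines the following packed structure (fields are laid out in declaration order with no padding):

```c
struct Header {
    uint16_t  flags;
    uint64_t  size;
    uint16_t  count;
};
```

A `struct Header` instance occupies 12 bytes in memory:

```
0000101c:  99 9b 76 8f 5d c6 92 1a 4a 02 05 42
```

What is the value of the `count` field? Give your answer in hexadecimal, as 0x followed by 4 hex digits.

0x0542

`count` follows `flags` (2 B), `size` (8 B), so it starts at offset 2 + 8 = 10 and occupies 2 bytes.
Bytes at offsets 10..11: 05 42.
In big-endian order the high byte comes first in memory.
The bytes are already most-significant first: 0x0542.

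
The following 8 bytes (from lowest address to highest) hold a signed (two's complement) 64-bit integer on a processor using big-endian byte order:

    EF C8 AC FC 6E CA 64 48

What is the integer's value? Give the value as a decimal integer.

Big-endian: lowest address holds the most-significant byte.
The bytes are already most-significant first: 0xEFC8ACFC6ECA6448.
Top bit is set, so as a signed 64-bit value this is 0xEFC8ACFC6ECA6448 − 2^64 = -1168493903112149944.

-1168493903112149944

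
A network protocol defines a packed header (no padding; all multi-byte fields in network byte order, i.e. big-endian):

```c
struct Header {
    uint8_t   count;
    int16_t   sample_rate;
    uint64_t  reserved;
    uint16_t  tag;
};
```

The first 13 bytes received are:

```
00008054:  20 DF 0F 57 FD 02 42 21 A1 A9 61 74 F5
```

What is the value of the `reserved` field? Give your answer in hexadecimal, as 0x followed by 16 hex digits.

0x57FD024221A1A961

`reserved` follows `count` (1 B), `sample_rate` (2 B), so it starts at offset 1 + 2 = 3 and occupies 8 bytes.
Bytes at offsets 3..10: 57 FD 02 42 21 A1 A9 61.
In big-endian order the high byte comes first in memory.
The bytes are already most-significant first: 0x57FD024221A1A961.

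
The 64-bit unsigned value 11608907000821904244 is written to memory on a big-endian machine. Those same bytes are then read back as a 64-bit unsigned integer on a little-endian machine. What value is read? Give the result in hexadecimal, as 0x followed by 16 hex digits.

0x74F3881E691F1BA1

11608907000821904244 in 64-bit hexadecimal is 0xA11B1F691E88F374.
Stored big-endian, the bytes at ascending addresses are A1 1B 1F 69 1E 88 F3 74.
Read back as little-endian, the first byte is least significant, giving 0x74F3881E691F1BA1.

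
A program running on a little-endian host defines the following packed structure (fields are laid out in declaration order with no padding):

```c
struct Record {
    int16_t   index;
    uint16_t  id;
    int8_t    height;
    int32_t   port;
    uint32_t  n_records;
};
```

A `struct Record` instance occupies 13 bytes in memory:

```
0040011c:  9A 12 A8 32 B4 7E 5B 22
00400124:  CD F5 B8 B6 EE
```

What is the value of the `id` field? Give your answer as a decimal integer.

12968

`id` follows `index` (2 bytes), so it starts at byte offset 2 and occupies 2 bytes.
Bytes at offsets 2..3: A8 32.
Little-endian: lowest address holds the least-significant byte.
Reassemble most-significant byte first: 32 A8 → 0x32A8.
0x32A8 = 12968.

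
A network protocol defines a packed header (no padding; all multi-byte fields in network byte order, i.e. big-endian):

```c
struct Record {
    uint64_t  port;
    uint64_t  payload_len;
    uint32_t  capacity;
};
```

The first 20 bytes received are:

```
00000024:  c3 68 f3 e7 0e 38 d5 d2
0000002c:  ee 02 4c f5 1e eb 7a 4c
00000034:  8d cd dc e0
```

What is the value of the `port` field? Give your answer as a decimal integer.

`port` is the first field, at byte offset 0, occupying 8 bytes.
Bytes at offsets 0..7: C3 68 F3 E7 0E 38 D5 D2.
Big-endian: lowest address holds the most-significant byte.
The bytes are already most-significant first: 0xC368F3E70E38D5D2.
0xC368F3E70E38D5D2 = 14080772408675456466.

14080772408675456466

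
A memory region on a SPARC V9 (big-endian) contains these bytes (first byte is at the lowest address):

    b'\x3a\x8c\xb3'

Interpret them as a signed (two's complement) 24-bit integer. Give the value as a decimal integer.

In big-endian order the high byte comes first in memory.
The bytes are already most-significant first: 0x3A8CB3.
0x3A8CB3 = 3837107.

3837107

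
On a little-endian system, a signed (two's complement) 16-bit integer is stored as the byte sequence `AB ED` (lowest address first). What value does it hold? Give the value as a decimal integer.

-4693

Little-endian stores the least-significant byte at the lowest address.
Reassemble most-significant byte first: ED AB → 0xEDAB.
Top bit is set, so as a signed 16-bit value this is 0xEDAB − 2^16 = -4693.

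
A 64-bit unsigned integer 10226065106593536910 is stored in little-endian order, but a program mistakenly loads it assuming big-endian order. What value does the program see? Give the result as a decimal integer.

10226065106593536910 in 64-bit hexadecimal is 0x8DEA4808D0865B8E.
Stored little-endian, the bytes at ascending addresses are 8E 5B 86 D0 08 48 EA 8D.
Read back as big-endian, the last byte is least significant, giving 0x8E5B86D00848EA8D.
0x8E5B86D00848EA8D = 10257940804316752525.

10257940804316752525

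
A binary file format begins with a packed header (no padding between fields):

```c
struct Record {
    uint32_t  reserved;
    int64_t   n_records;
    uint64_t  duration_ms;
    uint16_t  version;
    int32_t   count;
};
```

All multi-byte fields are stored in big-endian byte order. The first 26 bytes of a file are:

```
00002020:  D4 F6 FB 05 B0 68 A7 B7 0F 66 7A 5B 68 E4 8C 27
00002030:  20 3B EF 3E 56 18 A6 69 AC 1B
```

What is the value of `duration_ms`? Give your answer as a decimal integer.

`duration_ms` follows `reserved` (4 B), `n_records` (8 B), so it starts at offset 4 + 8 = 12 and occupies 8 bytes.
Bytes at offsets 12..19: 68 E4 8C 27 20 3B EF 3E.
Big-endian stores the most-significant byte at the lowest address.
The bytes are already most-significant first: 0x68E48C27203BEF3E.
0x68E48C27203BEF3E = 7558320174306946878.

7558320174306946878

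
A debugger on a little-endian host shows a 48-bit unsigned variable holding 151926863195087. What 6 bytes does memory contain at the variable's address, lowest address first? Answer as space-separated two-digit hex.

151926863195087 in hexadecimal, padded to 48 bits, is 0x8A2D3AB66BCF.
Split into bytes (most-significant first): 8A 2D 3A B6 6B CF.
Little-endian stores the least-significant byte at the lowest address.
So at ascending addresses the bytes are CF 6B B6 3A 2D 8A.

CF 6B B6 3A 2D 8A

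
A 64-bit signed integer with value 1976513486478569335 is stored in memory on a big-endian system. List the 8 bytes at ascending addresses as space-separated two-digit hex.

1B 6D FC 8B 3F 52 EF 77

1976513486478569335 in hexadecimal, padded to 64 bits, is 0x1B6DFC8B3F52EF77.
Split into bytes (most-significant first): 1B 6D FC 8B 3F 52 EF 77.
Big-endian: lowest address holds the most-significant byte.
So the memory order matches the most-significant-first order: 1B 6D FC 8B 3F 52 EF 77.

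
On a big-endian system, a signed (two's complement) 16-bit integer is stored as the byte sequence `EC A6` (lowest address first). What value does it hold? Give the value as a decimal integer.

-4954

Big-endian stores the most-significant byte at the lowest address.
The bytes are already most-significant first: 0xECA6.
Top bit is set, so as a signed 16-bit value this is 0xECA6 − 2^16 = -4954.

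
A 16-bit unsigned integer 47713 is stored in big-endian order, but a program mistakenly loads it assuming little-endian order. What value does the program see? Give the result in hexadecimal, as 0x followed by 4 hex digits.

0x61BA

47713 in 16-bit hexadecimal is 0xBA61.
Stored big-endian, the bytes at ascending addresses are BA 61.
Read back as little-endian, the first byte is least significant, giving 0x61BA.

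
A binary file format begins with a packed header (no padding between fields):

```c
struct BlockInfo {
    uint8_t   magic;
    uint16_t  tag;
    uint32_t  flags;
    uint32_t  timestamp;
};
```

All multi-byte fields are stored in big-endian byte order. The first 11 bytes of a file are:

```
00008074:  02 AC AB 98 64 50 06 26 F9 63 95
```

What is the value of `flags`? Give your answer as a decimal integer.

2556710918

`flags` follows `magic` (1 B), `tag` (2 B), so it starts at offset 1 + 2 = 3 and occupies 4 bytes.
Bytes at offsets 3..6: 98 64 50 06.
Big-endian: lowest address holds the most-significant byte.
The bytes are already most-significant first: 0x98645006.
0x98645006 = 2556710918.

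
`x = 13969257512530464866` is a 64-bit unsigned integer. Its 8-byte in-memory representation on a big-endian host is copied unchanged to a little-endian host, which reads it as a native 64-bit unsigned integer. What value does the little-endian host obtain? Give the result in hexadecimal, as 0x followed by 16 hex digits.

0x62D05502B2C5DCC1

13969257512530464866 in 64-bit hexadecimal is 0xC1DCC5B20255D062.
Stored big-endian, the bytes at ascending addresses are C1 DC C5 B2 02 55 D0 62.
Read back as little-endian, the first byte is least significant, giving 0x62D05502B2C5DCC1.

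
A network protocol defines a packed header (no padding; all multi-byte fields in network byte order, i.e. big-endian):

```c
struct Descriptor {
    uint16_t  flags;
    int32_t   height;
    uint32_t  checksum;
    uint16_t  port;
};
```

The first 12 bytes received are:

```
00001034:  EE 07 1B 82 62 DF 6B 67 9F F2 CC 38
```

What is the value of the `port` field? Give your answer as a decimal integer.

`port` follows `flags` (2 B), `height` (4 B), `checksum` (4 B), so it starts at offset 2 + 4 + 4 = 10 and occupies 2 bytes.
Bytes at offsets 10..11: CC 38.
In big-endian order the high byte comes first in memory.
The bytes are already most-significant first: 0xCC38.
0xCC38 = 52280.

52280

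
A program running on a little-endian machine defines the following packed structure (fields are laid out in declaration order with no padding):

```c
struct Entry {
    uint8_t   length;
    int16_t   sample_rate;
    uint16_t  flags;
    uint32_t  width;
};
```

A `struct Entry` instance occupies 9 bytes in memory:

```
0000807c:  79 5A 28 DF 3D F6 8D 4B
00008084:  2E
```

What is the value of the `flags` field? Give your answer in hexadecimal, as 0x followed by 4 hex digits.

`flags` follows `length` (1 B), `sample_rate` (2 B), so it starts at offset 1 + 2 = 3 and occupies 2 bytes.
Bytes at offsets 3..4: DF 3D.
Little-endian stores the least-significant byte at the lowest address.
Reassemble most-significant byte first: 3D DF → 0x3DDF.

0x3DDF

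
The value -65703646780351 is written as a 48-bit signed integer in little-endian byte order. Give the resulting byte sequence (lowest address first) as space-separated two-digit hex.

41 24 79 2D 3E C4

Two's complement of -65703646780351 in 48 bits: 65703646780351 = 0x3BC1D286DBBF; invert → 0xC43E2D792440; add 1 → 0xC43E2D792441.
Split into bytes (most-significant first): C4 3E 2D 79 24 41.
Little-endian stores the least-significant byte at the lowest address.
So at ascending addresses the bytes are 41 24 79 2D 3E C4.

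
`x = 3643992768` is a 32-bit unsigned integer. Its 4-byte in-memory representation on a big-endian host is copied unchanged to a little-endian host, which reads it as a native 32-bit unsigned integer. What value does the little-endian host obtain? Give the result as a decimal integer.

3643992768 in 32-bit hexadecimal is 0xD932EAC0.
Stored big-endian, the bytes at ascending addresses are D9 32 EA C0.
Read back as little-endian, the first byte is least significant, giving 0xC0EA32D9.
0xC0EA32D9 = 3236573913.

3236573913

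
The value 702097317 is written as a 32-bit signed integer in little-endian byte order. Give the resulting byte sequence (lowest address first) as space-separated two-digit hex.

A5 27 D9 29

702097317 in hexadecimal, padded to 32 bits, is 0x29D927A5.
Split into bytes (most-significant first): 29 D9 27 A5.
Little-endian: lowest address holds the least-significant byte.
So at ascending addresses the bytes are A5 27 D9 29.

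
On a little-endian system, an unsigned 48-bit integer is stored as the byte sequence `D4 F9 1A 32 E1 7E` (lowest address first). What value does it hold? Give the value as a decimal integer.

139505673370068

Little-endian: lowest address holds the least-significant byte.
Reassemble most-significant byte first: 7E E1 32 1A F9 D4 → 0x7EE1321AF9D4.
0x7EE1321AF9D4 = 139505673370068.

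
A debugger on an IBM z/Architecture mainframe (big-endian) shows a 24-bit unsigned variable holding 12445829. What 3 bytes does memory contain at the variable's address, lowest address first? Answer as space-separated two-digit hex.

BD E8 85

12445829 in hexadecimal, padded to 24 bits, is 0xBDE885.
Split into bytes (most-significant first): BD E8 85.
Big-endian stores the most-significant byte at the lowest address.
So the memory order matches the most-significant-first order: BD E8 85.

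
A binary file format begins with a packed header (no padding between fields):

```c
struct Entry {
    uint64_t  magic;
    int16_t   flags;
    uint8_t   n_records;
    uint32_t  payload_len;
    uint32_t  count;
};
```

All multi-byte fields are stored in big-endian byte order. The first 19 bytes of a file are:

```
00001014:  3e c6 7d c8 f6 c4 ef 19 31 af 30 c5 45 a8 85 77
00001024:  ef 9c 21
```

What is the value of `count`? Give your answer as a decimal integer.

2012191777

`count` follows `magic` (8 B), `flags` (2 B), `n_records` (1 B), `payload_len` (4 B), so it starts at offset 8 + 2 + 1 + 4 = 15 and occupies 4 bytes.
Bytes at offsets 15..18: 77 EF 9C 21.
Big-endian stores the most-significant byte at the lowest address.
The bytes are already most-significant first: 0x77EF9C21.
0x77EF9C21 = 2012191777.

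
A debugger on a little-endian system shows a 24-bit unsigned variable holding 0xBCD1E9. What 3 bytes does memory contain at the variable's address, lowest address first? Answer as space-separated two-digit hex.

E9 D1 BC

Split into bytes (most-significant first): BC D1 E9.
Little-endian stores the least-significant byte at the lowest address.
So at ascending addresses the bytes are E9 D1 BC.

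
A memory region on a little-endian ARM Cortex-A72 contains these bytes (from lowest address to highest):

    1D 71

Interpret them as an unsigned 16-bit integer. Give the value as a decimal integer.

28957

Little-endian: lowest address holds the least-significant byte.
Reassemble most-significant byte first: 71 1D → 0x711D.
0x711D = 28957.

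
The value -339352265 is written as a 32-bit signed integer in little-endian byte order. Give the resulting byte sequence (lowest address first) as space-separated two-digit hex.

Two's complement of -339352265 in 32 bits: 339352265 = 0x143A1AC9; invert → 0xEBC5E536; add 1 → 0xEBC5E537.
Split into bytes (most-significant first): EB C5 E5 37.
In little-endian order the low byte comes first in memory.
So at ascending addresses the bytes are 37 E5 C5 EB.

37 E5 C5 EB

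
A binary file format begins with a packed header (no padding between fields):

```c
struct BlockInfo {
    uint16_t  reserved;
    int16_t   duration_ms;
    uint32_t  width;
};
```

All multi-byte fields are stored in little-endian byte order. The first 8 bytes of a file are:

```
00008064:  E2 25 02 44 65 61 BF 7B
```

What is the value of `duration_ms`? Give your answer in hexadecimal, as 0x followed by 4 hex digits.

`duration_ms` follows `reserved` (2 bytes), so it starts at byte offset 2 and occupies 2 bytes.
Bytes at offsets 2..3: 02 44.
In little-endian order the low byte comes first in memory.
Reassemble most-significant byte first: 44 02 → 0x4402.

0x4402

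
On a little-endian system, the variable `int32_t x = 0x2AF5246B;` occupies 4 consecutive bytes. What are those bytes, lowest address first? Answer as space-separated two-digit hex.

Split into bytes (most-significant first): 2A F5 24 6B.
Little-endian stores the least-significant byte at the lowest address.
So at ascending addresses the bytes are 6B 24 F5 2A.

6B 24 F5 2A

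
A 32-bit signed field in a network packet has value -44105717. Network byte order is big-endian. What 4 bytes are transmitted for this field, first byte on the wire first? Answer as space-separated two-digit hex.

Two's complement of -44105717 in 32 bits: 44105717 = 0x02A0FFF5; invert → 0xFD5F000A; add 1 → 0xFD5F000B.
Split into bytes (most-significant first): FD 5F 00 0B.
Big-endian: lowest address holds the most-significant byte.
So the memory order matches the most-significant-first order: FD 5F 00 0B.

FD 5F 00 0B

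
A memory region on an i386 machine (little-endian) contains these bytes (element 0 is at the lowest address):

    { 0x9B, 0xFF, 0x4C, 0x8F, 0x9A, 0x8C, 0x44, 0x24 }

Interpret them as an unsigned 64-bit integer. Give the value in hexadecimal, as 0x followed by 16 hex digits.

Little-endian stores the least-significant byte at the lowest address.
Reassemble most-significant byte first: 24 44 8C 9A 8F 4C FF 9B → 0x24448C9A8F4CFF9B.

0x24448C9A8F4CFF9B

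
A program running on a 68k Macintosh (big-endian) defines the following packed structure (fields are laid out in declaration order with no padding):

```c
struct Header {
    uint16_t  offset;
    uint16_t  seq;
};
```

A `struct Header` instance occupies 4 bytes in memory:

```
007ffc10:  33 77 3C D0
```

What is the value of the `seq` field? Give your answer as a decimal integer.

`seq` follows `offset` (2 bytes), so it starts at byte offset 2 and occupies 2 bytes.
Bytes at offsets 2..3: 3C D0.
Big-endian stores the most-significant byte at the lowest address.
The bytes are already most-significant first: 0x3CD0.
0x3CD0 = 15568.

15568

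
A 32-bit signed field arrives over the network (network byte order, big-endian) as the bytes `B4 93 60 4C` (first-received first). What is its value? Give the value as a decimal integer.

-1265409972

In big-endian order the high byte comes first in memory.
The bytes are already most-significant first: 0xB493604C.
Top bit is set, so as a signed 32-bit value this is 0xB493604C − 2^32 = -1265409972.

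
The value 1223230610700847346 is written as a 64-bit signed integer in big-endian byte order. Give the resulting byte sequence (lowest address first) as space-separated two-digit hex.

10 F9 C9 C2 6D 35 48 F2

1223230610700847346 in hexadecimal, padded to 64 bits, is 0x10F9C9C26D3548F2.
Split into bytes (most-significant first): 10 F9 C9 C2 6D 35 48 F2.
In big-endian order the high byte comes first in memory.
So the memory order matches the most-significant-first order: 10 F9 C9 C2 6D 35 48 F2.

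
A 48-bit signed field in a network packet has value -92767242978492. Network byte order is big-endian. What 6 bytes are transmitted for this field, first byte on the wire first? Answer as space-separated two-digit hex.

Two's complement of -92767242978492 in 48 bits: 92767242978492 = 0x545F0E9084BC; invert → 0xABA0F16F7B43; add 1 → 0xABA0F16F7B44.
Split into bytes (most-significant first): AB A0 F1 6F 7B 44.
In big-endian order the high byte comes first in memory.
So the memory order matches the most-significant-first order: AB A0 F1 6F 7B 44.

AB A0 F1 6F 7B 44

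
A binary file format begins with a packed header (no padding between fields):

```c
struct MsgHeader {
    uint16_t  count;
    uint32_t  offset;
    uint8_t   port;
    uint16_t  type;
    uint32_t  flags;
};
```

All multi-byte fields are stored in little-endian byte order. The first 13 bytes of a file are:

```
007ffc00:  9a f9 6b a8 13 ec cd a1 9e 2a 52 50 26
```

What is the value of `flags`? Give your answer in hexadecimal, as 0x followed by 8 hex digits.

`flags` follows `count` (2 B), `offset` (4 B), `port` (1 B), `type` (2 B), so it starts at offset 2 + 4 + 1 + 2 = 9 and occupies 4 bytes.
Bytes at offsets 9..12: 2A 52 50 26.
Little-endian stores the least-significant byte at the lowest address.
Reassemble most-significant byte first: 26 50 52 2A → 0x2650522A.

0x2650522A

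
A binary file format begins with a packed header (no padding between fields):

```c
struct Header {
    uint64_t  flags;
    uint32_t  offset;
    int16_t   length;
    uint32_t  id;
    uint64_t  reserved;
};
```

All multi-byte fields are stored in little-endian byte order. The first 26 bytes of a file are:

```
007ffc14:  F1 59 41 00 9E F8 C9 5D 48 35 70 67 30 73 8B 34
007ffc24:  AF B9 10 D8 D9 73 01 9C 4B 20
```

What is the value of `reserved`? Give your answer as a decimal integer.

`reserved` follows `flags` (8 B), `offset` (4 B), `length` (2 B), `id` (4 B), so it starts at offset 8 + 4 + 2 + 4 = 18 and occupies 8 bytes.
Bytes at offsets 18..25: 10 D8 D9 73 01 9C 4B 20.
Little-endian stores the least-significant byte at the lowest address.
Reassemble most-significant byte first: 20 4B 9C 01 73 D9 D8 10 → 0x204B9C0173D9D810.
0x204B9C0173D9D810 = 2327125162519549968.

2327125162519549968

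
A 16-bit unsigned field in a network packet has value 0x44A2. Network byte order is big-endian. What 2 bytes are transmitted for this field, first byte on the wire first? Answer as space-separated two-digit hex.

Split into bytes (most-significant first): 44 A2.
In big-endian order the high byte comes first in memory.
So the memory order matches the most-significant-first order: 44 A2.

44 A2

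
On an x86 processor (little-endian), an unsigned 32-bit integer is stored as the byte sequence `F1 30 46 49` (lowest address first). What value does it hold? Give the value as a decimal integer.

1229336817

Little-endian stores the least-significant byte at the lowest address.
Reassemble most-significant byte first: 49 46 30 F1 → 0x494630F1.
0x494630F1 = 1229336817.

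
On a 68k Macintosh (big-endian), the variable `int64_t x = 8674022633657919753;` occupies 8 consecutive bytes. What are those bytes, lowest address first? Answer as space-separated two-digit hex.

78 60 51 A0 DC E0 E9 09

8674022633657919753 in hexadecimal, padded to 64 bits, is 0x786051A0DCE0E909.
Split into bytes (most-significant first): 78 60 51 A0 DC E0 E9 09.
Big-endian: lowest address holds the most-significant byte.
So the memory order matches the most-significant-first order: 78 60 51 A0 DC E0 E9 09.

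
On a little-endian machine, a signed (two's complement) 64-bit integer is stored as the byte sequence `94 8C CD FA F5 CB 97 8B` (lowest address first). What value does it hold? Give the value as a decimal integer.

Little-endian stores the least-significant byte at the lowest address.
Reassemble most-significant byte first: 8B 97 CB F5 FA CD 8C 94 → 0x8B97CBF5FACD8C94.
Top bit is set, so as a signed 64-bit value this is 0x8B97CBF5FACD8C94 − 2^64 = -8388011523619058540.

-8388011523619058540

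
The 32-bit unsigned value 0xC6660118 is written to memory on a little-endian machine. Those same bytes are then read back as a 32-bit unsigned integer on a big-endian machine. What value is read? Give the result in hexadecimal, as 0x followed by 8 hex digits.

0x180166C6

Stored little-endian, the bytes at ascending addresses are 18 01 66 C6.
Read back as big-endian, the last byte is least significant, giving 0x180166C6.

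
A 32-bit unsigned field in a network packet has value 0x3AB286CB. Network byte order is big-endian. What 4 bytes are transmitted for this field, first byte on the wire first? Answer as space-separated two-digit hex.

3A B2 86 CB

Split into bytes (most-significant first): 3A B2 86 CB.
In big-endian order the high byte comes first in memory.
So the memory order matches the most-significant-first order: 3A B2 86 CB.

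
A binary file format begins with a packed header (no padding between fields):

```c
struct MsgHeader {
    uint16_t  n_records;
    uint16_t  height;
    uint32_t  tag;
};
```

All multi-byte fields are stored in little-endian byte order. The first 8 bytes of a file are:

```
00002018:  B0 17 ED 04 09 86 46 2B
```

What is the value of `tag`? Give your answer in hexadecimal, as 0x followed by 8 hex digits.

0x2B468609

`tag` follows `n_records` (2 B), `height` (2 B), so it starts at offset 2 + 2 = 4 and occupies 4 bytes.
Bytes at offsets 4..7: 09 86 46 2B.
Little-endian: lowest address holds the least-significant byte.
Reassemble most-significant byte first: 2B 46 86 09 → 0x2B468609.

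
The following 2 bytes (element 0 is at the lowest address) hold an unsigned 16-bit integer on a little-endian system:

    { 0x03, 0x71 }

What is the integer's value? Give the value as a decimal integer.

28931

In little-endian order the low byte comes first in memory.
Reassemble most-significant byte first: 71 03 → 0x7103.
0x7103 = 28931.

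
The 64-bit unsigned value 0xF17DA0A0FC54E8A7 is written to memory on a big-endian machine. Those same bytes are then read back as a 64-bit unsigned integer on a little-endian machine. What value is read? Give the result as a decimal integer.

12099013842934201841

Stored big-endian, the bytes at ascending addresses are F1 7D A0 A0 FC 54 E8 A7.
Read back as little-endian, the first byte is least significant, giving 0xA7E854FCA0A07DF1.
0xA7E854FCA0A07DF1 = 12099013842934201841.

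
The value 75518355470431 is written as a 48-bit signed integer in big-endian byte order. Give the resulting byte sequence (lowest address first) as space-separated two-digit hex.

44 AE FC C0 78 5F

75518355470431 in hexadecimal, padded to 48 bits, is 0x44AEFCC0785F.
Split into bytes (most-significant first): 44 AE FC C0 78 5F.
Big-endian: lowest address holds the most-significant byte.
So the memory order matches the most-significant-first order: 44 AE FC C0 78 5F.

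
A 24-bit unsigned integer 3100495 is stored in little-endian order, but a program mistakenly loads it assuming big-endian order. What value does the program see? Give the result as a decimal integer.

3100495 in 24-bit hexadecimal is 0x2F4F4F.
Stored little-endian, the bytes at ascending addresses are 4F 4F 2F.
Read back as big-endian, the last byte is least significant, giving 0x4F4F2F.
0x4F4F2F = 5197615.

5197615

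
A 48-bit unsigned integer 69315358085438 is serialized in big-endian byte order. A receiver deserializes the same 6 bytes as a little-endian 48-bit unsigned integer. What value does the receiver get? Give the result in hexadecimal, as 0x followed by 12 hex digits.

69315358085438 in 48-bit hexadecimal is 0x3F0ABD4BD13E.
Stored big-endian, the bytes at ascending addresses are 3F 0A BD 4B D1 3E.
Read back as little-endian, the first byte is least significant, giving 0x3ED14BBD0A3F.

0x3ED14BBD0A3F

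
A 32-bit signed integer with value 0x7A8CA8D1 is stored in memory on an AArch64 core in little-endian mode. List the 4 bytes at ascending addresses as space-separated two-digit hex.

D1 A8 8C 7A

Split into bytes (most-significant first): 7A 8C A8 D1.
In little-endian order the low byte comes first in memory.
So at ascending addresses the bytes are D1 A8 8C 7A.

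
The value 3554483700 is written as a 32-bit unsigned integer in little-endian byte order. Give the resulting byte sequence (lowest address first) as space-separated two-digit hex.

F4 1D DD D3

3554483700 in hexadecimal, padded to 32 bits, is 0xD3DD1DF4.
Split into bytes (most-significant first): D3 DD 1D F4.
Little-endian: lowest address holds the least-significant byte.
So at ascending addresses the bytes are F4 1D DD D3.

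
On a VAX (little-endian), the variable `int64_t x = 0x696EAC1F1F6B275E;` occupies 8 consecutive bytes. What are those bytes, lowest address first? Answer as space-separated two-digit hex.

Split into bytes (most-significant first): 69 6E AC 1F 1F 6B 27 5E.
Little-endian stores the least-significant byte at the lowest address.
So at ascending addresses the bytes are 5E 27 6B 1F 1F AC 6E 69.

5E 27 6B 1F 1F AC 6E 69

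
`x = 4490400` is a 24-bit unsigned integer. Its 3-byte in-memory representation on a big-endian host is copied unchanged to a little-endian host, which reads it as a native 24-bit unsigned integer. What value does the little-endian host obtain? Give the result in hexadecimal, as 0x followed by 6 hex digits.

0xA08444

4490400 in 24-bit hexadecimal is 0x4484A0.
Stored big-endian, the bytes at ascending addresses are 44 84 A0.
Read back as little-endian, the first byte is least significant, giving 0xA08444.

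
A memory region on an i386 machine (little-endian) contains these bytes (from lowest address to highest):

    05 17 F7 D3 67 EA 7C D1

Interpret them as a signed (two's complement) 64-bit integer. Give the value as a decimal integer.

In little-endian order the low byte comes first in memory.
Reassemble most-significant byte first: D1 7C EA 67 D3 F7 17 05 → 0xD17CEA67D3F71705.
Top bit is set, so as a signed 64-bit value this is 0xD17CEA67D3F71705 − 2^64 = -3351546291011774715.

-3351546291011774715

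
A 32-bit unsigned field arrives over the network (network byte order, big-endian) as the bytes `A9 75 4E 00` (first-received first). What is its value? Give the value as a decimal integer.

In big-endian order the high byte comes first in memory.
The bytes are already most-significant first: 0xA9754E00.
0xA9754E00 = 2843037184.

2843037184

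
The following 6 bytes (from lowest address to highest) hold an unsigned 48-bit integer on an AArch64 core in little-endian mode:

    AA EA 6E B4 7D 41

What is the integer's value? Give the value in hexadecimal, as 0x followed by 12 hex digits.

In little-endian order the low byte comes first in memory.
Reassemble most-significant byte first: 41 7D B4 6E EA AA → 0x417DB46EEAAA.

0x417DB46EEAAA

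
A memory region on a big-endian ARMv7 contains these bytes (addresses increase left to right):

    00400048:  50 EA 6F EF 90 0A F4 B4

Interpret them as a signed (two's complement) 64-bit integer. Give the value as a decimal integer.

Big-endian: lowest address holds the most-significant byte.
The bytes are already most-significant first: 0x50EA6FEF900AF4B4.
0x50EA6FEF900AF4B4 = 5830595742289032372.

5830595742289032372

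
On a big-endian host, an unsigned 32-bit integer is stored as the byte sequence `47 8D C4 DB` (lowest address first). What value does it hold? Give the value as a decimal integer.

1200473307

In big-endian order the high byte comes first in memory.
The bytes are already most-significant first: 0x478DC4DB.
0x478DC4DB = 1200473307.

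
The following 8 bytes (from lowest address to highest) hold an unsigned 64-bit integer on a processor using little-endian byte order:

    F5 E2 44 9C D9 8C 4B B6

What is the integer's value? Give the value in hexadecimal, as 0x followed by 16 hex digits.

0xB64B8CD99C44E2F5

Little-endian: lowest address holds the least-significant byte.
Reassemble most-significant byte first: B6 4B 8C D9 9C 44 E2 F5 → 0xB64B8CD99C44E2F5.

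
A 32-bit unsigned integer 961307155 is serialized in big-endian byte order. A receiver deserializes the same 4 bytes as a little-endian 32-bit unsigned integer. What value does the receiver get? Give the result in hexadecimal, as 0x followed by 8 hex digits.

961307155 in 32-bit hexadecimal is 0x394C6213.
Stored big-endian, the bytes at ascending addresses are 39 4C 62 13.
Read back as little-endian, the first byte is least significant, giving 0x13624C39.

0x13624C39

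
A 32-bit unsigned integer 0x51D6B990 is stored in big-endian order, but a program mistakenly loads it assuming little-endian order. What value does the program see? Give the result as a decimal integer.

2428098129

Stored big-endian, the bytes at ascending addresses are 51 D6 B9 90.
Read back as little-endian, the first byte is least significant, giving 0x90B9D651.
0x90B9D651 = 2428098129.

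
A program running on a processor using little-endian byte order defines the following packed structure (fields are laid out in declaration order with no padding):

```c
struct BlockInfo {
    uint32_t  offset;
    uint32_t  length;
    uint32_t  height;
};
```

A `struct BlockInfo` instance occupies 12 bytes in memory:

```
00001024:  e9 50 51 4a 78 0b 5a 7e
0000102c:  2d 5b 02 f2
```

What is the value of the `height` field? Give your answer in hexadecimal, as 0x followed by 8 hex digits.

0xF2025B2D

`height` follows `offset` (4 B), `length` (4 B), so it starts at offset 4 + 4 = 8 and occupies 4 bytes.
Bytes at offsets 8..11: 2D 5B 02 F2.
Little-endian stores the least-significant byte at the lowest address.
Reassemble most-significant byte first: F2 02 5B 2D → 0xF2025B2D.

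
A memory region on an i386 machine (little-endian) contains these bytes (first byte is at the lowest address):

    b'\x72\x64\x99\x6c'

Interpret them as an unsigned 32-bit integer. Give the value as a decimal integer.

1821992050

Little-endian stores the least-significant byte at the lowest address.
Reassemble most-significant byte first: 6C 99 64 72 → 0x6C996472.
0x6C996472 = 1821992050.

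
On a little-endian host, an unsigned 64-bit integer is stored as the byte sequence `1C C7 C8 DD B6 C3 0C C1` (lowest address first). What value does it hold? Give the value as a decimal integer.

In little-endian order the low byte comes first in memory.
Reassemble most-significant byte first: C1 0C C3 B6 DD C8 C7 1C → 0xC10CC3B6DDC8C71C.
0xC10CC3B6DDC8C71C = 13910708539213006620.

13910708539213006620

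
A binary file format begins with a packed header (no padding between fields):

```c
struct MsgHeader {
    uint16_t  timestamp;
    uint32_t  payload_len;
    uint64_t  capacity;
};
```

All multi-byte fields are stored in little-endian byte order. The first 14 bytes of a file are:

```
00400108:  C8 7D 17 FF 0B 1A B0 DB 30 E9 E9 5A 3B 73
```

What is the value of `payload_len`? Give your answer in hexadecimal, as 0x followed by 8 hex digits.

0x1A0BFF17

`payload_len` follows `timestamp` (2 bytes), so it starts at byte offset 2 and occupies 4 bytes.
Bytes at offsets 2..5: 17 FF 0B 1A.
Little-endian stores the least-significant byte at the lowest address.
Reassemble most-significant byte first: 1A 0B FF 17 → 0x1A0BFF17.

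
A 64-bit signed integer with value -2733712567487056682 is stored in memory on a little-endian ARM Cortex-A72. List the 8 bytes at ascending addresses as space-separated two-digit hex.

Two's complement of -2733712567487056682 in 64 bits: 2733712567487056682 = 0x25F01918A7164B2A; invert → 0xDA0FE6E758E9B4D5; add 1 → 0xDA0FE6E758E9B4D6.
Split into bytes (most-significant first): DA 0F E6 E7 58 E9 B4 D6.
In little-endian order the low byte comes first in memory.
So at ascending addresses the bytes are D6 B4 E9 58 E7 E6 0F DA.

D6 B4 E9 58 E7 E6 0F DA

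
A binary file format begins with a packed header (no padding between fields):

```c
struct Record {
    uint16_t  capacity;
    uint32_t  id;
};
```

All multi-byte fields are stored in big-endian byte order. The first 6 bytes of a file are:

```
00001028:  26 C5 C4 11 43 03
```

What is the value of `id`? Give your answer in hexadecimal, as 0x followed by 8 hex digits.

`id` follows `capacity` (2 bytes), so it starts at byte offset 2 and occupies 4 bytes.
Bytes at offsets 2..5: C4 11 43 03.
Big-endian stores the most-significant byte at the lowest address.
The bytes are already most-significant first: 0xC4114303.

0xC4114303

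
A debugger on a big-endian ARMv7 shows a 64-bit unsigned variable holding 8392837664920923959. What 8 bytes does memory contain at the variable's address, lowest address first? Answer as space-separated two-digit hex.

74 79 59 63 9B 21 6F 37

8392837664920923959 in hexadecimal, padded to 64 bits, is 0x747959639B216F37.
Split into bytes (most-significant first): 74 79 59 63 9B 21 6F 37.
In big-endian order the high byte comes first in memory.
So the memory order matches the most-significant-first order: 74 79 59 63 9B 21 6F 37.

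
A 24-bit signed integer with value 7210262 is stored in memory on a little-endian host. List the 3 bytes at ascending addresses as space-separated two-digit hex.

7210262 in hexadecimal, padded to 24 bits, is 0x6E0516.
Split into bytes (most-significant first): 6E 05 16.
Little-endian stores the least-significant byte at the lowest address.
So at ascending addresses the bytes are 16 05 6E.

16 05 6E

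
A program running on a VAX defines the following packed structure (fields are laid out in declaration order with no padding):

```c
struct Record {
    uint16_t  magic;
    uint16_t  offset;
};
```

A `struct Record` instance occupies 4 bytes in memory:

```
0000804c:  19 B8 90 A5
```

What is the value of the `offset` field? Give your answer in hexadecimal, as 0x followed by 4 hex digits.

0xA590

`offset` follows `magic` (2 bytes), so it starts at byte offset 2 and occupies 2 bytes.
Bytes at offsets 2..3: 90 A5.
In little-endian order the low byte comes first in memory.
Reassemble most-significant byte first: A5 90 → 0xA590.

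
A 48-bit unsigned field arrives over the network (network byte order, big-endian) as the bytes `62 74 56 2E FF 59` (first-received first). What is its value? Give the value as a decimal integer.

Big-endian: lowest address holds the most-significant byte.
The bytes are already most-significant first: 0x6274562EFF59.
0x6274562EFF59 = 108251801648985.

108251801648985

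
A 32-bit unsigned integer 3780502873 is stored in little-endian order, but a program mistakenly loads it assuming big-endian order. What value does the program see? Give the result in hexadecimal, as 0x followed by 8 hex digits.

3780502873 in 32-bit hexadecimal is 0xE155E559.
Stored little-endian, the bytes at ascending addresses are 59 E5 55 E1.
Read back as big-endian, the last byte is least significant, giving 0x59E555E1.

0x59E555E1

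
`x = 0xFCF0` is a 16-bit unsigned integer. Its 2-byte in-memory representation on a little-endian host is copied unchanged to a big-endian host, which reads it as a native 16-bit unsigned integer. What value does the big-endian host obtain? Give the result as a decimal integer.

61692

Stored little-endian, the bytes at ascending addresses are F0 FC.
Read back as big-endian, the last byte is least significant, giving 0xF0FC.
0xF0FC = 61692.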